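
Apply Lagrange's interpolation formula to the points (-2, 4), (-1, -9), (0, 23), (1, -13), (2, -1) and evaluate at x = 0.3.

Lagrange interpolation formula:
P(x) = Σ yᵢ × Lᵢ(x)
where Lᵢ(x) = Π_{j≠i} (x - xⱼ)/(xᵢ - xⱼ)

L_0(0.3) = (0.3 - (-1))/(-2 - (-1)) × (0.3 - 0)/(-2 - 0) × (0.3 - 1)/(-2 - 1) × (0.3 - 2)/(-2 - 2) = 0.019338
L_1(0.3) = (0.3 - (-2))/(-1 - (-2)) × (0.3 - 0)/(-1 - 0) × (0.3 - 1)/(-1 - 1) × (0.3 - 2)/(-1 - 2) = -0.136850
L_2(0.3) = (0.3 - (-2))/(0 - (-2)) × (0.3 - (-1))/(0 - (-1)) × (0.3 - 1)/(0 - 1) × (0.3 - 2)/(0 - 2) = 0.889525
L_3(0.3) = (0.3 - (-2))/(1 - (-2)) × (0.3 - (-1))/(1 - (-1)) × (0.3 - 0)/(1 - 0) × (0.3 - 2)/(1 - 2) = 0.254150
L_4(0.3) = (0.3 - (-2))/(2 - (-2)) × (0.3 - (-1))/(2 - (-1)) × (0.3 - 0)/(2 - 0) × (0.3 - 1)/(2 - 1) = -0.026162

P(0.3) = 4×L_0(0.3) + (-9)×L_1(0.3) + 23×L_2(0.3) + (-13)×L_3(0.3) + (-1)×L_4(0.3)
P(0.3) = 18.490287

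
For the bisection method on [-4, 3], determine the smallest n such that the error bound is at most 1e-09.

We need (b-a)/2^n ≤ 1e-09
(3 - (-4))/2^n ≤ 1e-09
7/2^n ≤ 1e-09
2^n ≥ 7000000000
n ≥ log₂(7000000000) = 32.70
n ≥ 33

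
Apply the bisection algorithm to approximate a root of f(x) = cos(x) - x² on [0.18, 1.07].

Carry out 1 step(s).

f(x) = cos(x) - x²
Initial interval: [0.18, 1.07]

Iteration 1:
  c_1 = (0.180000 + 1.070000)/2 = 0.625000
  f(c_1) = f(0.625000) = 0.420338
  f(a) × f(c) ≥ 0, new interval: [0.625000, 1.070000]

After 1 iteration(s), the approximation is c_1 = 0.625000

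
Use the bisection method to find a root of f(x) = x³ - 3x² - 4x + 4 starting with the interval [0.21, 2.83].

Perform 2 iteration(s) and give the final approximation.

f(x) = x³ - 3x² - 4x + 4
Initial interval: [0.21, 2.83]

Iteration 1:
  c_1 = (0.210000 + 2.830000)/2 = 1.520000
  f(c_1) = f(1.520000) = -5.499392
  f(a) × f(c) < 0, new interval: [0.210000, 1.520000]
Iteration 2:
  c_2 = (0.210000 + 1.520000)/2 = 0.865000
  f(c_2) = f(0.865000) = -1.057460
  f(a) × f(c) < 0, new interval: [0.210000, 0.865000]

After 2 iteration(s), the approximation is c_2 = 0.865000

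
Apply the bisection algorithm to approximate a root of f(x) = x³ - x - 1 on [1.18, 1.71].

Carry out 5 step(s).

f(x) = x³ - x - 1
Initial interval: [1.18, 1.71]

Iteration 1:
  c_1 = (1.180000 + 1.710000)/2 = 1.445000
  f(c_1) = f(1.445000) = 0.572196
  f(a) × f(c) < 0, new interval: [1.180000, 1.445000]
Iteration 2:
  c_2 = (1.180000 + 1.445000)/2 = 1.312500
  f(c_2) = f(1.312500) = -0.051514
  f(a) × f(c) ≥ 0, new interval: [1.312500, 1.445000]
Iteration 3:
  c_3 = (1.312500 + 1.445000)/2 = 1.378750
  f(c_3) = f(1.378750) = 0.242187
  f(a) × f(c) < 0, new interval: [1.312500, 1.378750]
Iteration 4:
  c_4 = (1.312500 + 1.378750)/2 = 1.345625
  f(c_4) = f(1.345625) = 0.090907
  f(a) × f(c) < 0, new interval: [1.312500, 1.345625]
Iteration 5:
  c_5 = (1.312500 + 1.345625)/2 = 1.329063
  f(c_5) = f(1.329063) = 0.018603
  f(a) × f(c) < 0, new interval: [1.312500, 1.329063]

After 5 iteration(s), the approximation is c_5 = 1.329063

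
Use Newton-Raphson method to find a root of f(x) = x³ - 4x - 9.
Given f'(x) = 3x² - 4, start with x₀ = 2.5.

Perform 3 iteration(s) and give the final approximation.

f(x) = x³ - 4x - 9
f'(x) = 3x² - 4
x₀ = 2.5

Newton-Raphson formula: x_{n+1} = x_n - f(x_n)/f'(x_n)

Iteration 1:
  f(2.500000) = -3.375000
  f'(2.500000) = 14.750000
  x_1 = 2.500000 - (-3.375000)/14.750000 = 2.728814
Iteration 2:
  f(2.728814) = 0.404647
  f'(2.728814) = 18.339270
  x_2 = 2.728814 - 0.404647/18.339270 = 2.706749
Iteration 3:
  f(2.706749) = 0.003975
  f'(2.706749) = 17.979471
  x_3 = 2.706749 - 0.003975/17.979471 = 2.706528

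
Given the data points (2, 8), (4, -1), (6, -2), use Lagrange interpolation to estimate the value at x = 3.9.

Lagrange interpolation formula:
P(x) = Σ yᵢ × Lᵢ(x)
where Lᵢ(x) = Π_{j≠i} (x - xⱼ)/(xᵢ - xⱼ)

L_0(3.9) = (3.9 - 4)/(2 - 4) × (3.9 - 6)/(2 - 6) = 0.026250
L_1(3.9) = (3.9 - 2)/(4 - 2) × (3.9 - 6)/(4 - 6) = 0.997500
L_2(3.9) = (3.9 - 2)/(6 - 2) × (3.9 - 4)/(6 - 4) = -0.023750

P(3.9) = 8×L_0(3.9) + (-1)×L_1(3.9) + (-2)×L_2(3.9)
P(3.9) = -0.740000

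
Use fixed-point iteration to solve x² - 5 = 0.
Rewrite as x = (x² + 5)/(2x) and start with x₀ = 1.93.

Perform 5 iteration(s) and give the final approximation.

Equation: x² - 5 = 0
Fixed-point form: x = (x² + 5)/(2x)
x₀ = 1.93

x_1 = g(1.930000) = 2.260337
x_2 = g(2.260337) = 2.236198
x_3 = g(2.236198) = 2.236068
x_4 = g(2.236068) = 2.236068
x_5 = g(2.236068) = 2.236068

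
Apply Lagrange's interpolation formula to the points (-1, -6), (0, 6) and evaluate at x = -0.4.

Lagrange interpolation formula:
P(x) = Σ yᵢ × Lᵢ(x)
where Lᵢ(x) = Π_{j≠i} (x - xⱼ)/(xᵢ - xⱼ)

L_0(-0.4) = (-0.4 - 0)/(-1 - 0) = 0.400000
L_1(-0.4) = (-0.4 - (-1))/(0 - (-1)) = 0.600000

P(-0.4) = (-6)×L_0(-0.4) + 6×L_1(-0.4)
P(-0.4) = 1.200000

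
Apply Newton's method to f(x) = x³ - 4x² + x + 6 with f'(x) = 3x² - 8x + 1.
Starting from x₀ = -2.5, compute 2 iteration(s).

f(x) = x³ - 4x² + x + 6
f'(x) = 3x² - 8x + 1
x₀ = -2.5

Newton-Raphson formula: x_{n+1} = x_n - f(x_n)/f'(x_n)

Iteration 1:
  f(-2.500000) = -37.125000
  f'(-2.500000) = 39.750000
  x_1 = -2.500000 - (-37.125000)/39.750000 = -1.566038
Iteration 2:
  f(-1.566038) = -9.216602
  f'(-1.566038) = 20.885724
  x_2 = -1.566038 - (-9.216602)/20.885724 = -1.124751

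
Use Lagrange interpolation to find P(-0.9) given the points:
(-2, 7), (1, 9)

Lagrange interpolation formula:
P(x) = Σ yᵢ × Lᵢ(x)
where Lᵢ(x) = Π_{j≠i} (x - xⱼ)/(xᵢ - xⱼ)

L_0(-0.9) = (-0.9 - 1)/(-2 - 1) = 0.633333
L_1(-0.9) = (-0.9 - (-2))/(1 - (-2)) = 0.366667

P(-0.9) = 7×L_0(-0.9) + 9×L_1(-0.9)
P(-0.9) = 7.733333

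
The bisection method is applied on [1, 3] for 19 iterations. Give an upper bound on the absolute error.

Bisection error bound: |error| ≤ (b-a)/2^n
|error| ≤ (3 - 1)/2^19 = 2/2^19
|error| ≤ 0.0000038147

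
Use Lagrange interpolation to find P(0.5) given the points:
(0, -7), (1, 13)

Lagrange interpolation formula:
P(x) = Σ yᵢ × Lᵢ(x)
where Lᵢ(x) = Π_{j≠i} (x - xⱼ)/(xᵢ - xⱼ)

L_0(0.5) = (0.5 - 1)/(0 - 1) = 0.500000
L_1(0.5) = (0.5 - 0)/(1 - 0) = 0.500000

P(0.5) = (-7)×L_0(0.5) + 13×L_1(0.5)
P(0.5) = 3.000000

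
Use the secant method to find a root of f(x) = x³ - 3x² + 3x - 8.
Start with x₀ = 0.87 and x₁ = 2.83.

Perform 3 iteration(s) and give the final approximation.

f(x) = x³ - 3x² + 3x - 8
x₀ = 0.87, x₁ = 2.83

Secant formula: x_{n+1} = x_n - f(x_n)(x_n - x_{n-1})/(f(x_n) - f(x_{n-1}))

Iteration 1:
  f(0.870000) = -7.002197
  f(2.830000) = -0.871513
  x_2 = 2.830000 - (-0.871513)×(2.830000 - 0.870000)/(-0.871513 - (-7.002197))
       = 3.108626
Iteration 2:
  f(2.830000) = -0.871513
  f(3.108626) = 2.375586
  x_3 = 3.108626 - 2.375586×(3.108626 - 2.830000)/(2.375586 - (-0.871513))
       = 2.904782
Iteration 3:
  f(3.108626) = 2.375586
  f(2.904782) = -0.089076
  x_4 = 2.904782 - (-0.089076)×(2.904782 - 3.108626)/(-0.089076 - 2.375586)
       = 2.912150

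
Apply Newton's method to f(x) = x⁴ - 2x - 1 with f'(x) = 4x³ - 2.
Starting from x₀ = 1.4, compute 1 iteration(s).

f(x) = x⁴ - 2x - 1
f'(x) = 4x³ - 2
x₀ = 1.4

Newton-Raphson formula: x_{n+1} = x_n - f(x_n)/f'(x_n)

Iteration 1:
  f(1.400000) = 0.041600
  f'(1.400000) = 8.976000
  x_1 = 1.400000 - 0.041600/8.976000 = 1.395365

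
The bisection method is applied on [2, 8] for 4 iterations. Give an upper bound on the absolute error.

Bisection error bound: |error| ≤ (b-a)/2^n
|error| ≤ (8 - 2)/2^4 = 6/2^4
|error| ≤ 0.3750000000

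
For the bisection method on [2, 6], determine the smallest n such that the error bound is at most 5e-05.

We need (b-a)/2^n ≤ 5e-05
(6 - 2)/2^n ≤ 5e-05
4/2^n ≤ 5e-05
2^n ≥ 80000
n ≥ log₂(80000) = 16.29
n ≥ 17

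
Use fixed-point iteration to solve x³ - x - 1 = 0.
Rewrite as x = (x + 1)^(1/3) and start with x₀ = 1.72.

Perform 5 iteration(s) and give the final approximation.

Equation: x³ - x - 1 = 0
Fixed-point form: x = (x + 1)^(1/3)
x₀ = 1.72

x_1 = g(1.720000) = 1.395906
x_2 = g(1.395906) = 1.338104
x_3 = g(1.338104) = 1.327256
x_4 = g(1.327256) = 1.325200
x_5 = g(1.325200) = 1.324809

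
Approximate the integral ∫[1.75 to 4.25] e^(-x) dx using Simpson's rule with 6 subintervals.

f(x) = e^(-x)
a = 1.75, b = 4.25, n = 6
h = (b - a)/n = 0.416667

Simpson's rule: (h/3)[f(x₀) + 4f(x₁) + 2f(x₂) + ... + f(xₙ)]

x_0 = 1.7500, f(x_0) = 0.173774, coefficient = 1
x_1 = 2.1667, f(x_1) = 0.114559, coefficient = 4
x_2 = 2.5833, f(x_2) = 0.075522, coefficient = 2
x_3 = 3.0000, f(x_3) = 0.049787, coefficient = 4
x_4 = 3.4167, f(x_4) = 0.032822, coefficient = 2
x_5 = 3.8333, f(x_5) = 0.021637, coefficient = 4
x_6 = 4.2500, f(x_6) = 0.014264, coefficient = 1

I ≈ (0.416667/3) × 1.148658 = 0.159536
Exact value: 0.159510
Error: 0.000026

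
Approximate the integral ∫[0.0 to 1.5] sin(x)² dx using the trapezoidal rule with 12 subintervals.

f(x) = sin(x)²
a = 0.0, b = 1.5, n = 12
h = (b - a)/n = 0.125000

Trapezoidal rule: (h/2)[f(x₀) + 2f(x₁) + 2f(x₂) + ... + f(xₙ)]

x_0 = 0.0000, f(x_0) = 0.000000, coefficient = 1
x_1 = 0.1250, f(x_1) = 0.015544, coefficient = 2
x_2 = 0.2500, f(x_2) = 0.061209, coefficient = 2
x_3 = 0.3750, f(x_3) = 0.134156, coefficient = 2
x_4 = 0.5000, f(x_4) = 0.229849, coefficient = 2
x_5 = 0.6250, f(x_5) = 0.342339, coefficient = 2
x_6 = 0.7500, f(x_6) = 0.464631, coefficient = 2
x_7 = 0.8750, f(x_7) = 0.589123, coefficient = 2
x_8 = 1.0000, f(x_8) = 0.708073, coefficient = 2
x_9 = 1.1250, f(x_9) = 0.814087, coefficient = 2
x_10 = 1.2500, f(x_10) = 0.900572, coefficient = 2
x_11 = 1.3750, f(x_11) = 0.962151, coefficient = 2
x_12 = 1.5000, f(x_12) = 0.994996, coefficient = 1

I ≈ (0.125000/2) × 11.438463 = 0.714904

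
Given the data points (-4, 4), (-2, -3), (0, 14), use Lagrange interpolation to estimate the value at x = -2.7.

Lagrange interpolation formula:
P(x) = Σ yᵢ × Lᵢ(x)
where Lᵢ(x) = Π_{j≠i} (x - xⱼ)/(xᵢ - xⱼ)

L_0(-2.7) = (-2.7 - (-2))/(-4 - (-2)) × (-2.7 - 0)/(-4 - 0) = 0.236250
L_1(-2.7) = (-2.7 - (-4))/(-2 - (-4)) × (-2.7 - 0)/(-2 - 0) = 0.877500
L_2(-2.7) = (-2.7 - (-4))/(0 - (-4)) × (-2.7 - (-2))/(0 - (-2)) = -0.113750

P(-2.7) = 4×L_0(-2.7) + (-3)×L_1(-2.7) + 14×L_2(-2.7)
P(-2.7) = -3.280000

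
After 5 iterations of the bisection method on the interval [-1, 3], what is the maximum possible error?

Bisection error bound: |error| ≤ (b-a)/2^n
|error| ≤ (3 - (-1))/2^5 = 4/2^5
|error| ≤ 0.1250000000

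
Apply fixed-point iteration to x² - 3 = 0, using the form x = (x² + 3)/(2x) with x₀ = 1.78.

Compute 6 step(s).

Equation: x² - 3 = 0
Fixed-point form: x = (x² + 3)/(2x)
x₀ = 1.78

x_1 = g(1.780000) = 1.732697
x_2 = g(1.732697) = 1.732051
x_3 = g(1.732051) = 1.732051
x_4 = g(1.732051) = 1.732051
x_5 = g(1.732051) = 1.732051
x_6 = g(1.732051) = 1.732051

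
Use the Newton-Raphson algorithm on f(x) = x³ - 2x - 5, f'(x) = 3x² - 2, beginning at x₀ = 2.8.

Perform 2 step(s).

f(x) = x³ - 2x - 5
f'(x) = 3x² - 2
x₀ = 2.8

Newton-Raphson formula: x_{n+1} = x_n - f(x_n)/f'(x_n)

Iteration 1:
  f(2.800000) = 11.352000
  f'(2.800000) = 21.520000
  x_1 = 2.800000 - 11.352000/21.520000 = 2.272491
Iteration 2:
  f(2.272491) = 2.190647
  f'(2.272491) = 13.492642
  x_2 = 2.272491 - 2.190647/13.492642 = 2.110132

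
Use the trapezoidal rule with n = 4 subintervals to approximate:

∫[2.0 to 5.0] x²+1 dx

f(x) = x²+1
a = 2.0, b = 5.0, n = 4
h = (b - a)/n = 0.750000

Trapezoidal rule: (h/2)[f(x₀) + 2f(x₁) + 2f(x₂) + ... + f(xₙ)]

x_0 = 2.0000, f(x_0) = 5.000000, coefficient = 1
x_1 = 2.7500, f(x_1) = 8.562500, coefficient = 2
x_2 = 3.5000, f(x_2) = 13.250000, coefficient = 2
x_3 = 4.2500, f(x_3) = 19.062500, coefficient = 2
x_4 = 5.0000, f(x_4) = 26.000000, coefficient = 1

I ≈ (0.750000/2) × 112.750000 = 42.281250
Exact value: 42.000000
Error: 0.281250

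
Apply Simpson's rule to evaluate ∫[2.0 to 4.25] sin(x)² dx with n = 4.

f(x) = sin(x)²
a = 2.0, b = 4.25, n = 4
h = (b - a)/n = 0.562500

Simpson's rule: (h/3)[f(x₀) + 4f(x₁) + 2f(x₂) + ... + f(xₙ)]

x_0 = 2.0000, f(x_0) = 0.826822, coefficient = 1
x_1 = 2.5625, f(x_1) = 0.299499, coefficient = 4
x_2 = 3.1250, f(x_2) = 0.000275, coefficient = 2
x_3 = 3.6875, f(x_3) = 0.269562, coefficient = 4
x_4 = 4.2500, f(x_4) = 0.801006, coefficient = 1

I ≈ (0.562500/3) × 3.904622 = 0.732117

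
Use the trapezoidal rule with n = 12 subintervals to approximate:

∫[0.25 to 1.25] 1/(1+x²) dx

f(x) = 1/(1+x²)
a = 0.25, b = 1.25, n = 12
h = (b - a)/n = 0.083333

Trapezoidal rule: (h/2)[f(x₀) + 2f(x₁) + 2f(x₂) + ... + f(xₙ)]

x_0 = 0.2500, f(x_0) = 0.941176, coefficient = 1
x_1 = 0.3333, f(x_1) = 0.900000, coefficient = 2
x_2 = 0.4167, f(x_2) = 0.852071, coefficient = 2
x_3 = 0.5000, f(x_3) = 0.800000, coefficient = 2
x_4 = 0.5833, f(x_4) = 0.746114, coefficient = 2
x_5 = 0.6667, f(x_5) = 0.692308, coefficient = 2
x_6 = 0.7500, f(x_6) = 0.640000, coefficient = 2
x_7 = 0.8333, f(x_7) = 0.590164, coefficient = 2
x_8 = 0.9167, f(x_8) = 0.543396, coefficient = 2
x_9 = 1.0000, f(x_9) = 0.500000, coefficient = 2
x_10 = 1.0833, f(x_10) = 0.460064, coefficient = 2
x_11 = 1.1667, f(x_11) = 0.423529, coefficient = 2
x_12 = 1.2500, f(x_12) = 0.390244, coefficient = 1

I ≈ (0.083333/2) × 15.626713 = 0.651113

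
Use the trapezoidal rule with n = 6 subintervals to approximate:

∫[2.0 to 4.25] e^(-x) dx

f(x) = e^(-x)
a = 2.0, b = 4.25, n = 6
h = (b - a)/n = 0.375000

Trapezoidal rule: (h/2)[f(x₀) + 2f(x₁) + 2f(x₂) + ... + f(xₙ)]

x_0 = 2.0000, f(x_0) = 0.135335, coefficient = 1
x_1 = 2.3750, f(x_1) = 0.093014, coefficient = 2
x_2 = 2.7500, f(x_2) = 0.063928, coefficient = 2
x_3 = 3.1250, f(x_3) = 0.043937, coefficient = 2
x_4 = 3.5000, f(x_4) = 0.030197, coefficient = 2
x_5 = 3.8750, f(x_5) = 0.020754, coefficient = 2
x_6 = 4.2500, f(x_6) = 0.014264, coefficient = 1

I ≈ (0.375000/2) × 0.653262 = 0.122487
Exact value: 0.121071
Error: 0.001415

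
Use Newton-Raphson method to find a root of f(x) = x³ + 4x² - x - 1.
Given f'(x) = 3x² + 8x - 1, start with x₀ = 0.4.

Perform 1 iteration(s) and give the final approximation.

f(x) = x³ + 4x² - x - 1
f'(x) = 3x² + 8x - 1
x₀ = 0.4

Newton-Raphson formula: x_{n+1} = x_n - f(x_n)/f'(x_n)

Iteration 1:
  f(0.400000) = -0.696000
  f'(0.400000) = 2.680000
  x_1 = 0.400000 - (-0.696000)/2.680000 = 0.659701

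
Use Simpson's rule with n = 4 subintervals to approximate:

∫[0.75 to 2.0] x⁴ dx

f(x) = x⁴
a = 0.75, b = 2.0, n = 4
h = (b - a)/n = 0.312500

Simpson's rule: (h/3)[f(x₀) + 4f(x₁) + 2f(x₂) + ... + f(xₙ)]

x_0 = 0.7500, f(x_0) = 0.316406, coefficient = 1
x_1 = 1.0625, f(x_1) = 1.274429, coefficient = 4
x_2 = 1.3750, f(x_2) = 3.574463, coefficient = 2
x_3 = 1.6875, f(x_3) = 8.109146, coefficient = 4
x_4 = 2.0000, f(x_4) = 16.000000, coefficient = 1

I ≈ (0.312500/3) × 60.999634 = 6.354129
Exact value: 6.352539
Error: 0.001589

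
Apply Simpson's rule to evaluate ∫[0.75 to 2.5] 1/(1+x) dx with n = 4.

f(x) = 1/(1+x)
a = 0.75, b = 2.5, n = 4
h = (b - a)/n = 0.437500

Simpson's rule: (h/3)[f(x₀) + 4f(x₁) + 2f(x₂) + ... + f(xₙ)]

x_0 = 0.7500, f(x_0) = 0.571429, coefficient = 1
x_1 = 1.1875, f(x_1) = 0.457143, coefficient = 4
x_2 = 1.6250, f(x_2) = 0.380952, coefficient = 2
x_3 = 2.0625, f(x_3) = 0.326531, coefficient = 4
x_4 = 2.5000, f(x_4) = 0.285714, coefficient = 1

I ≈ (0.437500/3) × 4.753741 = 0.693254
Exact value: 0.693147
Error: 0.000107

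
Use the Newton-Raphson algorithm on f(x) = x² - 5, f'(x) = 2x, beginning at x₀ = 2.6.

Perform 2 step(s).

f(x) = x² - 5
f'(x) = 2x
x₀ = 2.6

Newton-Raphson formula: x_{n+1} = x_n - f(x_n)/f'(x_n)

Iteration 1:
  f(2.600000) = 1.760000
  f'(2.600000) = 5.200000
  x_1 = 2.600000 - 1.760000/5.200000 = 2.261538
Iteration 2:
  f(2.261538) = 0.114556
  f'(2.261538) = 4.523077
  x_2 = 2.261538 - 0.114556/4.523077 = 2.236211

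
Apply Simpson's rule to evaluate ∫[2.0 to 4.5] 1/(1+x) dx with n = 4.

f(x) = 1/(1+x)
a = 2.0, b = 4.5, n = 4
h = (b - a)/n = 0.625000

Simpson's rule: (h/3)[f(x₀) + 4f(x₁) + 2f(x₂) + ... + f(xₙ)]

x_0 = 2.0000, f(x_0) = 0.333333, coefficient = 1
x_1 = 2.6250, f(x_1) = 0.275862, coefficient = 4
x_2 = 3.2500, f(x_2) = 0.235294, coefficient = 2
x_3 = 3.8750, f(x_3) = 0.205128, coefficient = 4
x_4 = 4.5000, f(x_4) = 0.181818, coefficient = 1

I ≈ (0.625000/3) × 2.909701 = 0.606188
Exact value: 0.606136
Error: 0.000052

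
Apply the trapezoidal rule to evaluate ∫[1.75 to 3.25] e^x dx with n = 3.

f(x) = e^x
a = 1.75, b = 3.25, n = 3
h = (b - a)/n = 0.500000

Trapezoidal rule: (h/2)[f(x₀) + 2f(x₁) + 2f(x₂) + ... + f(xₙ)]

x_0 = 1.7500, f(x_0) = 5.754603, coefficient = 1
x_1 = 2.2500, f(x_1) = 9.487736, coefficient = 2
x_2 = 2.7500, f(x_2) = 15.642632, coefficient = 2
x_3 = 3.2500, f(x_3) = 25.790340, coefficient = 1

I ≈ (0.500000/2) × 81.805678 = 20.451420
Exact value: 20.035737
Error: 0.415682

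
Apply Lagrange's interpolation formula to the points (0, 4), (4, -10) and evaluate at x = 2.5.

Lagrange interpolation formula:
P(x) = Σ yᵢ × Lᵢ(x)
where Lᵢ(x) = Π_{j≠i} (x - xⱼ)/(xᵢ - xⱼ)

L_0(2.5) = (2.5 - 4)/(0 - 4) = 0.375000
L_1(2.5) = (2.5 - 0)/(4 - 0) = 0.625000

P(2.5) = 4×L_0(2.5) + (-10)×L_1(2.5)
P(2.5) = -4.750000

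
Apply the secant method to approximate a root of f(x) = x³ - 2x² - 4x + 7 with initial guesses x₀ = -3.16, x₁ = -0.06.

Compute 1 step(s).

f(x) = x³ - 2x² - 4x + 7
x₀ = -3.16, x₁ = -0.06

Secant formula: x_{n+1} = x_n - f(x_n)(x_n - x_{n-1})/(f(x_n) - f(x_{n-1}))

Iteration 1:
  f(-3.160000) = -31.885696
  f(-0.060000) = 7.232584
  x_2 = -0.060000 - 7.232584×(-0.060000 - (-3.160000))/(7.232584 - (-31.885696))
       = -0.633159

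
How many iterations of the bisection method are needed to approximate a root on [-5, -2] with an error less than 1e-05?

We need (b-a)/2^n ≤ 1e-05
(-2 - (-5))/2^n ≤ 1e-05
3/2^n ≤ 1e-05
2^n ≥ 300000
n ≥ log₂(300000) = 18.19
n ≥ 19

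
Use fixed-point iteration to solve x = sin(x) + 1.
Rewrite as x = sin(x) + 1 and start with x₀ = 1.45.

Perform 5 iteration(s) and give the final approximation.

Equation: x = sin(x) + 1
Fixed-point form: x = sin(x) + 1
x₀ = 1.45

x_1 = g(1.450000) = 1.992713
x_2 = g(1.992713) = 1.912306
x_3 = g(1.912306) = 1.942250
x_4 = g(1.942250) = 1.931801
x_5 = g(1.931801) = 1.935543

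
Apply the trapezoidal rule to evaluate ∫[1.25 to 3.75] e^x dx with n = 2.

f(x) = e^x
a = 1.25, b = 3.75, n = 2
h = (b - a)/n = 1.250000

Trapezoidal rule: (h/2)[f(x₀) + 2f(x₁) + 2f(x₂) + ... + f(xₙ)]

x_0 = 1.2500, f(x_0) = 3.490343, coefficient = 1
x_1 = 2.5000, f(x_1) = 12.182494, coefficient = 2
x_2 = 3.7500, f(x_2) = 42.521082, coefficient = 1

I ≈ (1.250000/2) × 70.376413 = 43.985258
Exact value: 39.030739
Error: 4.954519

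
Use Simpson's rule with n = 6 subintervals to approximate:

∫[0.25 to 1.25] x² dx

f(x) = x²
a = 0.25, b = 1.25, n = 6
h = (b - a)/n = 0.166667

Simpson's rule: (h/3)[f(x₀) + 4f(x₁) + 2f(x₂) + ... + f(xₙ)]

x_0 = 0.2500, f(x_0) = 0.062500, coefficient = 1
x_1 = 0.4167, f(x_1) = 0.173611, coefficient = 4
x_2 = 0.5833, f(x_2) = 0.340278, coefficient = 2
x_3 = 0.7500, f(x_3) = 0.562500, coefficient = 4
x_4 = 0.9167, f(x_4) = 0.840278, coefficient = 2
x_5 = 1.0833, f(x_5) = 1.173611, coefficient = 4
x_6 = 1.2500, f(x_6) = 1.562500, coefficient = 1

I ≈ (0.166667/3) × 11.625000 = 0.645833
Exact value: 0.645833
Error: 0.000000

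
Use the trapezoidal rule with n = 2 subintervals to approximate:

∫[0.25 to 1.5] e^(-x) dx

f(x) = e^(-x)
a = 0.25, b = 1.5, n = 2
h = (b - a)/n = 0.625000

Trapezoidal rule: (h/2)[f(x₀) + 2f(x₁) + 2f(x₂) + ... + f(xₙ)]

x_0 = 0.2500, f(x_0) = 0.778801, coefficient = 1
x_1 = 0.8750, f(x_1) = 0.416862, coefficient = 2
x_2 = 1.5000, f(x_2) = 0.223130, coefficient = 1

I ≈ (0.625000/2) × 1.835655 = 0.573642
Exact value: 0.555671
Error: 0.017972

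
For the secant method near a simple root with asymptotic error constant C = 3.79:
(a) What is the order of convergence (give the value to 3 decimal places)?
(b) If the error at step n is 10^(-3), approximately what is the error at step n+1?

(a) Secant method has superlinear convergence with order φ = (1+√5)/2 ≈ 1.618.
    This means |e_{n+1}| ≈ C|e_n|^1.618.

(b) With |e_n| = 10^(-3) and C = 3.79:
    |e_{n+1}| ≈ 3.79 × (10^(-3))^1.618 = 3.79 × 10^(-4.85)

(a) ≈ 1.618 (golden ratio); (b) |e_{n+1}| ≈ 5.303e-05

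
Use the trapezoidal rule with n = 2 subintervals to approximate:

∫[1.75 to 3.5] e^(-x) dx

f(x) = e^(-x)
a = 1.75, b = 3.5, n = 2
h = (b - a)/n = 0.875000

Trapezoidal rule: (h/2)[f(x₀) + 2f(x₁) + 2f(x₂) + ... + f(xₙ)]

x_0 = 1.7500, f(x_0) = 0.173774, coefficient = 1
x_1 = 2.6250, f(x_1) = 0.072440, coefficient = 2
x_2 = 3.5000, f(x_2) = 0.030197, coefficient = 1

I ≈ (0.875000/2) × 0.348851 = 0.152622
Exact value: 0.143577
Error: 0.009046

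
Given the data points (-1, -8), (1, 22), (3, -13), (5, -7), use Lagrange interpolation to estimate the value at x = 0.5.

Lagrange interpolation formula:
P(x) = Σ yᵢ × Lᵢ(x)
where Lᵢ(x) = Π_{j≠i} (x - xⱼ)/(xᵢ - xⱼ)

L_0(0.5) = (0.5 - 1)/(-1 - 1) × (0.5 - 3)/(-1 - 3) × (0.5 - 5)/(-1 - 5) = 0.117188
L_1(0.5) = (0.5 - (-1))/(1 - (-1)) × (0.5 - 3)/(1 - 3) × (0.5 - 5)/(1 - 5) = 1.054688
L_2(0.5) = (0.5 - (-1))/(3 - (-1)) × (0.5 - 1)/(3 - 1) × (0.5 - 5)/(3 - 5) = -0.210938
L_3(0.5) = (0.5 - (-1))/(5 - (-1)) × (0.5 - 1)/(5 - 1) × (0.5 - 3)/(5 - 3) = 0.039062

P(0.5) = (-8)×L_0(0.5) + 22×L_1(0.5) + (-13)×L_2(0.5) + (-7)×L_3(0.5)
P(0.5) = 24.734375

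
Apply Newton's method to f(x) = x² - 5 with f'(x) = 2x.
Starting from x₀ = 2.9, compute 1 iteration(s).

f(x) = x² - 5
f'(x) = 2x
x₀ = 2.9

Newton-Raphson formula: x_{n+1} = x_n - f(x_n)/f'(x_n)

Iteration 1:
  f(2.900000) = 3.410000
  f'(2.900000) = 5.800000
  x_1 = 2.900000 - 3.410000/5.800000 = 2.312069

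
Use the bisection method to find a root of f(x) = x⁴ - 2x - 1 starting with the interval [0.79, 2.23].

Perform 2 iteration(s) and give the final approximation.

f(x) = x⁴ - 2x - 1
Initial interval: [0.79, 2.23]

Iteration 1:
  c_1 = (0.790000 + 2.230000)/2 = 1.510000
  f(c_1) = f(1.510000) = 1.178856
  f(a) × f(c) < 0, new interval: [0.790000, 1.510000]
Iteration 2:
  c_2 = (0.790000 + 1.510000)/2 = 1.150000
  f(c_2) = f(1.150000) = -1.550994
  f(a) × f(c) ≥ 0, new interval: [1.150000, 1.510000]

After 2 iteration(s), the approximation is c_2 = 1.150000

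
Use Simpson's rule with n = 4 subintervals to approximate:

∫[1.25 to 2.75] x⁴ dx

f(x) = x⁴
a = 1.25, b = 2.75, n = 4
h = (b - a)/n = 0.375000

Simpson's rule: (h/3)[f(x₀) + 4f(x₁) + 2f(x₂) + ... + f(xₙ)]

x_0 = 1.2500, f(x_0) = 2.441406, coefficient = 1
x_1 = 1.6250, f(x_1) = 6.972900, coefficient = 4
x_2 = 2.0000, f(x_2) = 16.000000, coefficient = 2
x_3 = 2.3750, f(x_3) = 31.816650, coefficient = 4
x_4 = 2.7500, f(x_4) = 57.191406, coefficient = 1

I ≈ (0.375000/3) × 246.791016 = 30.848877
Exact value: 30.844922
Error: 0.003955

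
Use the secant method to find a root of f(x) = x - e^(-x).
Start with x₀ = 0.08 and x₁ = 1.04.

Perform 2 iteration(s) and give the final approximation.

f(x) = x - e^(-x)
x₀ = 0.08, x₁ = 1.04

Secant formula: x_{n+1} = x_n - f(x_n)(x_n - x_{n-1})/(f(x_n) - f(x_{n-1}))

Iteration 1:
  f(0.080000) = -0.843116
  f(1.040000) = 0.686545
  x_2 = 1.040000 - 0.686545×(1.040000 - 0.080000)/(0.686545 - (-0.843116))
       = 0.609131
Iteration 2:
  f(1.040000) = 0.686545
  f(0.609131) = 0.065308
  x_3 = 0.609131 - 0.065308×(0.609131 - 1.040000)/(0.065308 - 0.686545)
       = 0.563836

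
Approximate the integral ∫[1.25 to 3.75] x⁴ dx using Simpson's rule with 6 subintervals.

f(x) = x⁴
a = 1.25, b = 3.75, n = 6
h = (b - a)/n = 0.416667

Simpson's rule: (h/3)[f(x₀) + 4f(x₁) + 2f(x₂) + ... + f(xₙ)]

x_0 = 1.2500, f(x_0) = 2.441406, coefficient = 1
x_1 = 1.6667, f(x_1) = 7.716049, coefficient = 4
x_2 = 2.0833, f(x_2) = 18.838011, coefficient = 2
x_3 = 2.5000, f(x_3) = 39.062500, coefficient = 4
x_4 = 2.9167, f(x_4) = 72.368104, coefficient = 2
x_5 = 3.3333, f(x_5) = 123.456790, coefficient = 4
x_6 = 3.7500, f(x_6) = 197.753906, coefficient = 1

I ≈ (0.416667/3) × 1063.548900 = 147.715125
Exact value: 147.705078
Error: 0.010047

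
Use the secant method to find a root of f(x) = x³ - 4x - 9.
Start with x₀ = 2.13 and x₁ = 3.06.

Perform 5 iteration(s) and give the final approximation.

f(x) = x³ - 4x - 9
x₀ = 2.13, x₁ = 3.06

Secant formula: x_{n+1} = x_n - f(x_n)(x_n - x_{n-1})/(f(x_n) - f(x_{n-1}))

Iteration 1:
  f(2.130000) = -7.856403
  f(3.060000) = 7.412616
  x_2 = 3.060000 - 7.412616×(3.060000 - 2.130000)/(7.412616 - (-7.856403))
       = 2.608515
Iteration 2:
  f(3.060000) = 7.412616
  f(2.608515) = -1.684809
  x_3 = 2.608515 - (-1.684809)×(2.608515 - 3.060000)/(-1.684809 - 7.412616)
       = 2.692128
Iteration 3:
  f(2.608515) = -1.684809
  f(2.692128) = -0.257165
  x_4 = 2.692128 - (-0.257165)×(2.692128 - 2.608515)/(-0.257165 - (-1.684809))
       = 2.707190
Iteration 4:
  f(2.692128) = -0.257165
  f(2.707190) = 0.011901
  x_5 = 2.707190 - 0.011901×(2.707190 - 2.692128)/(0.011901 - (-0.257165))
       = 2.706524
Iteration 5:
  f(2.707190) = 0.011901
  f(2.706524) = -0.000078
  x_6 = 2.706524 - (-0.000078)×(2.706524 - 2.707190)/(-0.000078 - 0.011901)
       = 2.706528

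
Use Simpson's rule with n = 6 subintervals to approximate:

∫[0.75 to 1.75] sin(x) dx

f(x) = sin(x)
a = 0.75, b = 1.75, n = 6
h = (b - a)/n = 0.166667

Simpson's rule: (h/3)[f(x₀) + 4f(x₁) + 2f(x₂) + ... + f(xₙ)]

x_0 = 0.7500, f(x_0) = 0.681639, coefficient = 1
x_1 = 0.9167, f(x_1) = 0.793578, coefficient = 4
x_2 = 1.0833, f(x_2) = 0.883524, coefficient = 2
x_3 = 1.2500, f(x_3) = 0.948985, coefficient = 4
x_4 = 1.4167, f(x_4) = 0.988146, coefficient = 2
x_5 = 1.5833, f(x_5) = 0.999921, coefficient = 4
x_6 = 1.7500, f(x_6) = 0.983986, coefficient = 1

I ≈ (0.166667/3) × 16.378899 = 0.909939
Exact value: 0.909935
Error: 0.000004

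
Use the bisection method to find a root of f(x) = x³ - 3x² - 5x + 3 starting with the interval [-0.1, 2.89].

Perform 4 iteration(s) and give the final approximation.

f(x) = x³ - 3x² - 5x + 3
Initial interval: [-0.1, 2.89]

Iteration 1:
  c_1 = (-0.100000 + 2.890000)/2 = 1.395000
  f(c_1) = f(1.395000) = -7.098370
  f(a) × f(c) < 0, new interval: [-0.100000, 1.395000]
Iteration 2:
  c_2 = (-0.100000 + 1.395000)/2 = 0.647500
  f(c_2) = f(0.647500) = -1.223800
  f(a) × f(c) < 0, new interval: [-0.100000, 0.647500]
Iteration 3:
  c_3 = (-0.100000 + 0.647500)/2 = 0.273750
  f(c_3) = f(0.273750) = 1.426947
  f(a) × f(c) ≥ 0, new interval: [0.273750, 0.647500]
Iteration 4:
  c_4 = (0.273750 + 0.647500)/2 = 0.460625
  f(c_4) = f(0.460625) = 0.158082
  f(a) × f(c) ≥ 0, new interval: [0.460625, 0.647500]

After 4 iteration(s), the approximation is c_4 = 0.460625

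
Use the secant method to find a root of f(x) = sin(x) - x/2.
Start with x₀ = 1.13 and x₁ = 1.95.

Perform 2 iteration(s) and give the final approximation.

f(x) = sin(x) - x/2
x₀ = 1.13, x₁ = 1.95

Secant formula: x_{n+1} = x_n - f(x_n)(x_n - x_{n-1})/(f(x_n) - f(x_{n-1}))

Iteration 1:
  f(1.130000) = 0.339412
  f(1.950000) = -0.046040
  x_2 = 1.950000 - (-0.046040)×(1.950000 - 1.130000)/(-0.046040 - 0.339412)
       = 1.852055
Iteration 2:
  f(1.950000) = -0.046040
  f(1.852055) = 0.034679
  x_3 = 1.852055 - 0.034679×(1.852055 - 1.950000)/(0.034679 - (-0.046040))
       = 1.894135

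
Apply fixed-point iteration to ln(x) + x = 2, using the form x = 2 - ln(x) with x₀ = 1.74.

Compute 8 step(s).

Equation: ln(x) + x = 2
Fixed-point form: x = 2 - ln(x)
x₀ = 1.74

x_1 = g(1.740000) = 1.446115
x_2 = g(1.446115) = 1.631119
x_3 = g(1.631119) = 1.510733
x_4 = g(1.510733) = 1.587405
x_5 = g(1.587405) = 1.537900
x_6 = g(1.537900) = 1.569582
x_7 = g(1.569582) = 1.549190
x_8 = g(1.549190) = 1.562268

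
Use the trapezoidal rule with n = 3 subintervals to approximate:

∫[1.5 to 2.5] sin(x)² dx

f(x) = sin(x)²
a = 1.5, b = 2.5, n = 3
h = (b - a)/n = 0.333333

Trapezoidal rule: (h/2)[f(x₀) + 2f(x₁) + 2f(x₂) + ... + f(xₙ)]

x_0 = 1.5000, f(x_0) = 0.994996, coefficient = 1
x_1 = 1.8333, f(x_1) = 0.932643, coefficient = 2
x_2 = 2.1667, f(x_2) = 0.685022, coefficient = 2
x_3 = 2.5000, f(x_3) = 0.358169, coefficient = 1

I ≈ (0.333333/2) × 4.588495 = 0.764749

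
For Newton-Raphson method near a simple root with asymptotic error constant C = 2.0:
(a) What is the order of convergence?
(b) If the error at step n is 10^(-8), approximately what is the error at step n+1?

(a) Newton-Raphson has quadratic (order 2) convergence near simple roots.
    This means |e_{n+1}| ≈ C|e_n|².

(b) With |e_n| = 10^(-8) and C = 2.0:
    |e_{n+1}| ≈ 2.0 × (10^(-8))² = 2.0 × 10^(-16)

(a) 2 (quadratic); (b) |e_{n+1}| ≈ 2.000e-16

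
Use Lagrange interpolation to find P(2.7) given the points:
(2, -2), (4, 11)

Lagrange interpolation formula:
P(x) = Σ yᵢ × Lᵢ(x)
where Lᵢ(x) = Π_{j≠i} (x - xⱼ)/(xᵢ - xⱼ)

L_0(2.7) = (2.7 - 4)/(2 - 4) = 0.650000
L_1(2.7) = (2.7 - 2)/(4 - 2) = 0.350000

P(2.7) = (-2)×L_0(2.7) + 11×L_1(2.7)
P(2.7) = 2.550000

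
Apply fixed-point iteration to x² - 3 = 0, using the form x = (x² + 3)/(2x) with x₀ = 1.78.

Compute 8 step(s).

Equation: x² - 3 = 0
Fixed-point form: x = (x² + 3)/(2x)
x₀ = 1.78

x_1 = g(1.780000) = 1.732697
x_2 = g(1.732697) = 1.732051
x_3 = g(1.732051) = 1.732051
x_4 = g(1.732051) = 1.732051
x_5 = g(1.732051) = 1.732051
x_6 = g(1.732051) = 1.732051
x_7 = g(1.732051) = 1.732051
x_8 = g(1.732051) = 1.732051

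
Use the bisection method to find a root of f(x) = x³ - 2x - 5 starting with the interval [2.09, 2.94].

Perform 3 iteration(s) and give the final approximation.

f(x) = x³ - 2x - 5
Initial interval: [2.09, 2.94]

Iteration 1:
  c_1 = (2.090000 + 2.940000)/2 = 2.515000
  f(c_1) = f(2.515000) = 5.877941
  f(a) × f(c) < 0, new interval: [2.090000, 2.515000]
Iteration 2:
  c_2 = (2.090000 + 2.515000)/2 = 2.302500
  f(c_2) = f(2.302500) = 2.601718
  f(a) × f(c) < 0, new interval: [2.090000, 2.302500]
Iteration 3:
  c_3 = (2.090000 + 2.302500)/2 = 2.196250
  f(c_3) = f(2.196250) = 1.201143
  f(a) × f(c) < 0, new interval: [2.090000, 2.196250]

After 3 iteration(s), the approximation is c_3 = 2.196250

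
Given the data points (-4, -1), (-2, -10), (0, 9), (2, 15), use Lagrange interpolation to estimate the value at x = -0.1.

Lagrange interpolation formula:
P(x) = Σ yᵢ × Lᵢ(x)
where Lᵢ(x) = Π_{j≠i} (x - xⱼ)/(xᵢ - xⱼ)

L_0(-0.1) = (-0.1 - (-2))/(-4 - (-2)) × (-0.1 - 0)/(-4 - 0) × (-0.1 - 2)/(-4 - 2) = -0.008313
L_1(-0.1) = (-0.1 - (-4))/(-2 - (-4)) × (-0.1 - 0)/(-2 - 0) × (-0.1 - 2)/(-2 - 2) = 0.051188
L_2(-0.1) = (-0.1 - (-4))/(0 - (-4)) × (-0.1 - (-2))/(0 - (-2)) × (-0.1 - 2)/(0 - 2) = 0.972562
L_3(-0.1) = (-0.1 - (-4))/(2 - (-4)) × (-0.1 - (-2))/(2 - (-2)) × (-0.1 - 0)/(2 - 0) = -0.015437

P(-0.1) = (-1)×L_0(-0.1) + (-10)×L_1(-0.1) + 9×L_2(-0.1) + 15×L_3(-0.1)
P(-0.1) = 8.017938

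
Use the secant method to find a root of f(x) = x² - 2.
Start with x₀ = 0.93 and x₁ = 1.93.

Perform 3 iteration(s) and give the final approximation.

f(x) = x² - 2
x₀ = 0.93, x₁ = 1.93

Secant formula: x_{n+1} = x_n - f(x_n)(x_n - x_{n-1})/(f(x_n) - f(x_{n-1}))

Iteration 1:
  f(0.930000) = -1.135100
  f(1.930000) = 1.724900
  x_2 = 1.930000 - 1.724900×(1.930000 - 0.930000)/(1.724900 - (-1.135100))
       = 1.326888
Iteration 2:
  f(1.930000) = 1.724900
  f(1.326888) = -0.239368
  x_3 = 1.326888 - (-0.239368)×(1.326888 - 1.930000)/(-0.239368 - 1.724900)
       = 1.400384
Iteration 3:
  f(1.326888) = -0.239368
  f(1.400384) = -0.038925
  x_4 = 1.400384 - (-0.038925)×(1.400384 - 1.326888)/(-0.038925 - (-0.239368))
       = 1.414656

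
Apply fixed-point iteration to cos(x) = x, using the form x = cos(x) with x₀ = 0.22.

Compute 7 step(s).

Equation: cos(x) = x
Fixed-point form: x = cos(x)
x₀ = 0.22

x_1 = g(0.220000) = 0.975897
x_2 = g(0.975897) = 0.560425
x_3 = g(0.560425) = 0.847029
x_4 = g(0.847029) = 0.662212
x_5 = g(0.662212) = 0.788634
x_6 = g(0.788634) = 0.704815
x_7 = g(0.704815) = 0.761731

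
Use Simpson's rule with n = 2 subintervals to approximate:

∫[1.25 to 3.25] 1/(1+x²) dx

f(x) = 1/(1+x²)
a = 1.25, b = 3.25, n = 2
h = (b - a)/n = 1.000000

Simpson's rule: (h/3)[f(x₀) + 4f(x₁) + 2f(x₂) + ... + f(xₙ)]

x_0 = 1.2500, f(x_0) = 0.390244, coefficient = 1
x_1 = 2.2500, f(x_1) = 0.164948, coefficient = 4
x_2 = 3.2500, f(x_2) = 0.086486, coefficient = 1

I ≈ (1.000000/3) × 1.136524 = 0.378841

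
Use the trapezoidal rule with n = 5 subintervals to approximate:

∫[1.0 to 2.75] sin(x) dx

f(x) = sin(x)
a = 1.0, b = 2.75, n = 5
h = (b - a)/n = 0.350000

Trapezoidal rule: (h/2)[f(x₀) + 2f(x₁) + 2f(x₂) + ... + f(xₙ)]

x_0 = 1.0000, f(x_0) = 0.841471, coefficient = 1
x_1 = 1.3500, f(x_1) = 0.975723, coefficient = 2
x_2 = 1.7000, f(x_2) = 0.991665, coefficient = 2
x_3 = 2.0500, f(x_3) = 0.887362, coefficient = 2
x_4 = 2.4000, f(x_4) = 0.675463, coefficient = 2
x_5 = 2.7500, f(x_5) = 0.381661, coefficient = 1

I ≈ (0.350000/2) × 8.283559 = 1.449623
Exact value: 1.464605
Error: 0.014982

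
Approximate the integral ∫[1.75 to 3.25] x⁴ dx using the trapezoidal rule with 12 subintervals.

f(x) = x⁴
a = 1.75, b = 3.25, n = 12
h = (b - a)/n = 0.125000

Trapezoidal rule: (h/2)[f(x₀) + 2f(x₁) + 2f(x₂) + ... + f(xₙ)]

x_0 = 1.7500, f(x_0) = 9.378906, coefficient = 1
x_1 = 1.8750, f(x_1) = 12.359619, coefficient = 2
x_2 = 2.0000, f(x_2) = 16.000000, coefficient = 2
x_3 = 2.1250, f(x_3) = 20.390869, coefficient = 2
x_4 = 2.2500, f(x_4) = 25.628906, coefficient = 2
x_5 = 2.3750, f(x_5) = 31.816650, coefficient = 2
x_6 = 2.5000, f(x_6) = 39.062500, coefficient = 2
x_7 = 2.6250, f(x_7) = 47.480713, coefficient = 2
x_8 = 2.7500, f(x_8) = 57.191406, coefficient = 2
x_9 = 2.8750, f(x_9) = 68.320557, coefficient = 2
x_10 = 3.0000, f(x_10) = 81.000000, coefficient = 2
x_11 = 3.1250, f(x_11) = 95.367432, coefficient = 2
x_12 = 3.2500, f(x_12) = 111.566406, coefficient = 1

I ≈ (0.125000/2) × 1110.182617 = 69.386414
Exact value: 69.235547
Error: 0.150867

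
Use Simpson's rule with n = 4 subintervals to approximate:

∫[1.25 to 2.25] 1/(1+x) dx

f(x) = 1/(1+x)
a = 1.25, b = 2.25, n = 4
h = (b - a)/n = 0.250000

Simpson's rule: (h/3)[f(x₀) + 4f(x₁) + 2f(x₂) + ... + f(xₙ)]

x_0 = 1.2500, f(x_0) = 0.444444, coefficient = 1
x_1 = 1.5000, f(x_1) = 0.400000, coefficient = 4
x_2 = 1.7500, f(x_2) = 0.363636, coefficient = 2
x_3 = 2.0000, f(x_3) = 0.333333, coefficient = 4
x_4 = 2.2500, f(x_4) = 0.307692, coefficient = 1

I ≈ (0.250000/3) × 4.412743 = 0.367729
Exact value: 0.367725
Error: 0.000004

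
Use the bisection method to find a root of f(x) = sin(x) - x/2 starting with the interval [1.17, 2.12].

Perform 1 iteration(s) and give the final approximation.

f(x) = sin(x) - x/2
Initial interval: [1.17, 2.12]

Iteration 1:
  c_1 = (1.170000 + 2.120000)/2 = 1.645000
  f(c_1) = f(1.645000) = 0.174748
  f(a) × f(c) ≥ 0, new interval: [1.645000, 2.120000]

After 1 iteration(s), the approximation is c_1 = 1.645000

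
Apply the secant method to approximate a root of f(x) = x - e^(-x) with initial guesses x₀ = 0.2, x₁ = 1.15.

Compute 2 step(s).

f(x) = x - e^(-x)
x₀ = 0.2, x₁ = 1.15

Secant formula: x_{n+1} = x_n - f(x_n)(x_n - x_{n-1})/(f(x_n) - f(x_{n-1}))

Iteration 1:
  f(0.200000) = -0.618731
  f(1.150000) = 0.833363
  x_2 = 1.150000 - 0.833363×(1.150000 - 0.200000)/(0.833363 - (-0.618731))
       = 0.604791
Iteration 2:
  f(1.150000) = 0.833363
  f(0.604791) = 0.058602
  x_3 = 0.604791 - 0.058602×(0.604791 - 1.150000)/(0.058602 - 0.833363)
       = 0.563552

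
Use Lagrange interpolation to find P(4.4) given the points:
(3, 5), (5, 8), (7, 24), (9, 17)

Lagrange interpolation formula:
P(x) = Σ yᵢ × Lᵢ(x)
where Lᵢ(x) = Π_{j≠i} (x - xⱼ)/(xᵢ - xⱼ)

L_0(4.4) = (4.4 - 5)/(3 - 5) × (4.4 - 7)/(3 - 7) × (4.4 - 9)/(3 - 9) = 0.149500
L_1(4.4) = (4.4 - 3)/(5 - 3) × (4.4 - 7)/(5 - 7) × (4.4 - 9)/(5 - 9) = 1.046500
L_2(4.4) = (4.4 - 3)/(7 - 3) × (4.4 - 5)/(7 - 5) × (4.4 - 9)/(7 - 9) = -0.241500
L_3(4.4) = (4.4 - 3)/(9 - 3) × (4.4 - 5)/(9 - 5) × (4.4 - 7)/(9 - 7) = 0.045500

P(4.4) = 5×L_0(4.4) + 8×L_1(4.4) + 24×L_2(4.4) + 17×L_3(4.4)
P(4.4) = 4.097000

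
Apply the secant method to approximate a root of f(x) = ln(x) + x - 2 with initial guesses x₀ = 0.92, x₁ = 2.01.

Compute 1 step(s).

f(x) = ln(x) + x - 2
x₀ = 0.92, x₁ = 2.01

Secant formula: x_{n+1} = x_n - f(x_n)(x_n - x_{n-1})/(f(x_n) - f(x_{n-1}))

Iteration 1:
  f(0.920000) = -1.163382
  f(2.010000) = 0.708135
  x_2 = 2.010000 - 0.708135×(2.010000 - 0.920000)/(0.708135 - (-1.163382))
       = 1.597571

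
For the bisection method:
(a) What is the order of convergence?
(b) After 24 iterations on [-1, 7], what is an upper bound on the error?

(a) Bisection has linear (order 1) convergence; the error is halved each step.

(b) Error bound = (b-a)/2^n = (7 - (-1))/2^{24}
    = 8/2^{24}

(a) 1 (linear); (b) error ≤ 4.77e-07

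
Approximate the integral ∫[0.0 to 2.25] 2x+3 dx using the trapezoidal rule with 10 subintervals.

f(x) = 2x+3
a = 0.0, b = 2.25, n = 10
h = (b - a)/n = 0.225000

Trapezoidal rule: (h/2)[f(x₀) + 2f(x₁) + 2f(x₂) + ... + f(xₙ)]

x_0 = 0.0000, f(x_0) = 3.000000, coefficient = 1
x_1 = 0.2250, f(x_1) = 3.450000, coefficient = 2
x_2 = 0.4500, f(x_2) = 3.900000, coefficient = 2
x_3 = 0.6750, f(x_3) = 4.350000, coefficient = 2
x_4 = 0.9000, f(x_4) = 4.800000, coefficient = 2
x_5 = 1.1250, f(x_5) = 5.250000, coefficient = 2
x_6 = 1.3500, f(x_6) = 5.700000, coefficient = 2
x_7 = 1.5750, f(x_7) = 6.150000, coefficient = 2
x_8 = 1.8000, f(x_8) = 6.600000, coefficient = 2
x_9 = 2.0250, f(x_9) = 7.050000, coefficient = 2
x_10 = 2.2500, f(x_10) = 7.500000, coefficient = 1

I ≈ (0.225000/2) × 105.000000 = 11.812500
Exact value: 11.812500
Error: 0.000000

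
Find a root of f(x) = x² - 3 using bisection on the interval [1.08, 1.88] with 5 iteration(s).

f(x) = x² - 3
Initial interval: [1.08, 1.88]

Iteration 1:
  c_1 = (1.080000 + 1.880000)/2 = 1.480000
  f(c_1) = f(1.480000) = -0.809600
  f(a) × f(c) ≥ 0, new interval: [1.480000, 1.880000]
Iteration 2:
  c_2 = (1.480000 + 1.880000)/2 = 1.680000
  f(c_2) = f(1.680000) = -0.177600
  f(a) × f(c) ≥ 0, new interval: [1.680000, 1.880000]
Iteration 3:
  c_3 = (1.680000 + 1.880000)/2 = 1.780000
  f(c_3) = f(1.780000) = 0.168400
  f(a) × f(c) < 0, new interval: [1.680000, 1.780000]
Iteration 4:
  c_4 = (1.680000 + 1.780000)/2 = 1.730000
  f(c_4) = f(1.730000) = -0.007100
  f(a) × f(c) ≥ 0, new interval: [1.730000, 1.780000]
Iteration 5:
  c_5 = (1.730000 + 1.780000)/2 = 1.755000
  f(c_5) = f(1.755000) = 0.080025
  f(a) × f(c) < 0, new interval: [1.730000, 1.755000]

After 5 iteration(s), the approximation is c_5 = 1.755000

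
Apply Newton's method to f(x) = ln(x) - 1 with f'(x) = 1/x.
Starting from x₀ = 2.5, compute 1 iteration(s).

f(x) = ln(x) - 1
f'(x) = 1/x
x₀ = 2.5

Newton-Raphson formula: x_{n+1} = x_n - f(x_n)/f'(x_n)

Iteration 1:
  f(2.500000) = -0.083709
  f'(2.500000) = 0.400000
  x_1 = 2.500000 - (-0.083709)/0.400000 = 2.709273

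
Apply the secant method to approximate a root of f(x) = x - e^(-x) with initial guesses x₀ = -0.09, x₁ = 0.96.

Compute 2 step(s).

f(x) = x - e^(-x)
x₀ = -0.09, x₁ = 0.96

Secant formula: x_{n+1} = x_n - f(x_n)(x_n - x_{n-1})/(f(x_n) - f(x_{n-1}))

Iteration 1:
  f(-0.090000) = -1.184174
  f(0.960000) = 0.577107
  x_2 = 0.960000 - 0.577107×(0.960000 - (-0.090000))/(0.577107 - (-1.184174))
       = 0.615954
Iteration 2:
  f(0.960000) = 0.577107
  f(0.615954) = 0.075828
  x_3 = 0.615954 - 0.075828×(0.615954 - 0.960000)/(0.075828 - 0.577107)
       = 0.563910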